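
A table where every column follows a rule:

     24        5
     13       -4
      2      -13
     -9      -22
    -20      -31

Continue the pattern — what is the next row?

-31  -40

First component: 24, 13, 2, -9, -20 → -31 (−11 each step).
Second component: 5, -4, -13, -22, -31 → -40 (−9 each step).
Combining the parts gives -31  -40.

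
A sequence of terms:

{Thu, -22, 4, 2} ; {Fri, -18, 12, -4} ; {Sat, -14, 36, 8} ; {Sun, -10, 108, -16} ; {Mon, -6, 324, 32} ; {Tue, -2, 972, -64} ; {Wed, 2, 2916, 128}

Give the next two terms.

{Thu, 6, 8748, -256}, {Fri, 10, 26244, 512}

Day: runs through the weekdays Mon→Sun; Thu, Fri, Sat, Sun, Mon, Tue, Wed → Thu → Fri.
Second value: +4 each step, so -22, -18, -14, -10, -6, -2, 2 → 6 → 10.
For the third value, ×3 each step: 4, 12, 36, 108, 324, 972, 2916 → 8748 → 26244.
Fourth value: 2, -4, 8, -16, 32, -64, 128 → -256 → 512 (×(-2) each step).
Putting the parts together: {Thu, 6, 8748, -256} and then {Fri, 10, 26244, 512}.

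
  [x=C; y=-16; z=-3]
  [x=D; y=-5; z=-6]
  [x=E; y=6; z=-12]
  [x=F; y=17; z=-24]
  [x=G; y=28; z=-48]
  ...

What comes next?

X: C, D, E, F, G → H (letters move forward 1 place in the alphabet).
Y: +11 each step; -16, -5, 6, 17, 28 → 39.
Z — ×2 each step: -3, -6, -12, -24, -48 → -96.
So the next term is [x=H; y=39; z=-96].

[x=H; y=39; z=-96]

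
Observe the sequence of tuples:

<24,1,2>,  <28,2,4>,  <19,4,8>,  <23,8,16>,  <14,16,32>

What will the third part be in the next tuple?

Second part: 1, 2, 4, 8, 16 → 32 (×2 each step).
For the third part, always 2 × the second part: 2, 4, 8, 16, 32 → 64.

64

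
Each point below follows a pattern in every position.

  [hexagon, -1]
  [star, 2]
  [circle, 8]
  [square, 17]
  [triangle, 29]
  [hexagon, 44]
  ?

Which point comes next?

[star, 62]

For the shape, repeats hexagon → star → circle → square → triangle: hexagon, star, circle, square, triangle, hexagon → star.
Second part: -1, 2, 8, 17, 29, 44 → 62 (differences are 3, 6, 9, … (increasing by 3 each time)).
So the next point is [star, 62].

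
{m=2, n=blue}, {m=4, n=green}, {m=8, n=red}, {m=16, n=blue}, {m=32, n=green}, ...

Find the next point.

M: ×2 each step, so 2, 4, 8, 16, 32 → 64.
N: blue, green, red, blue, green → red (repeats blue → green → red).
Putting it together: {m=64, n=red}.

{m=64, n=red}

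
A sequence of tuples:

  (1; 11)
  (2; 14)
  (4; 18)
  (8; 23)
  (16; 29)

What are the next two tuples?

For the first slot, ×2 each step: 1, 2, 4, 8, 16 → 32 → 64.
Second slot goes 11, 14, 18, 23, 29 → 36 → 44 (differences are 3, 4, 5, … (increasing by 1 each time)).
So the next two tuples are (32; 36) and (64; 44).

(32; 36), (64; 44)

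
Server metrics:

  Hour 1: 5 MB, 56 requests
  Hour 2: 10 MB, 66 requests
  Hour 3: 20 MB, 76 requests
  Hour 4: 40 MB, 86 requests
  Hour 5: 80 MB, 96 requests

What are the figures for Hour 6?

MB: ×2 each step, so 5, 10, 20, 40, 80 → 160.
Requests: 56, 66, 76, 86, 96 → 106 (+10 each step).
So the next row is 160 MB, 106 requests.

160 MB, 106 requests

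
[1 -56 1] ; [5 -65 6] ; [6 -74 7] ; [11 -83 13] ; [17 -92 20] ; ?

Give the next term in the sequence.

First coordinate goes 1, 5, 6, 11, 17 → 28 (each term is the sum of the two before it).
For the second coordinate, −9 each step: -56, -65, -74, -83, -92 → -101.
Third coordinate: each term is the sum of the two before it, so 1, 6, 7, 13, 20 → 33.
Combining the parts gives [28 -101 33].

[28 -101 33]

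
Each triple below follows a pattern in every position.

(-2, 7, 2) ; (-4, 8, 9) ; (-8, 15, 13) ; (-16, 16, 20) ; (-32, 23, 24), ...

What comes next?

(-64, 24, 31)

First part: ×2 each step, so -2, -4, -8, -16, -32 → -64.
Second part — alternating steps +1, +7, +1, +7, …: 7, 8, 15, 16, 23 → 24.
For the third part, alternating steps +7, +4, +7, +4, …: 2, 9, 13, 20, 24 → 31.
So the next triple is (-64, 24, 31).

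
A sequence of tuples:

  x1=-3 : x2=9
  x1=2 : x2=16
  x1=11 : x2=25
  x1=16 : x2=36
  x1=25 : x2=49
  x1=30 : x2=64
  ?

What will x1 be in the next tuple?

X1: alternating steps +5, +9, +5, +9, …, so -3, 2, 11, 16, 25, 30 → 39.

39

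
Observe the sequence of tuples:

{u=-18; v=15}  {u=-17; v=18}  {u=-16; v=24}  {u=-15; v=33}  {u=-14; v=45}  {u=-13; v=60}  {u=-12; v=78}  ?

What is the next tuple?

For the u, +1 each step: -18, -17, -16, -15, -14, -13, -12 → -11.
V: differences are 3, 6, 9, … (increasing by 3 each time); 15, 18, 24, 33, 45, 60, 78 → 99.
Putting it together: {u=-11; v=99}.

{u=-11; v=99}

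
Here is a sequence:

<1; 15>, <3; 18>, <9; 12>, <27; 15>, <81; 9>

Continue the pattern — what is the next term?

<243; 12>

For the first part, ×3 each step: 1, 3, 9, 27, 81 → 243.
Second part: alternating steps +3, −6, +3, −6, …; 15, 18, 12, 15, 9 → 12.
Putting it together: <243; 12>.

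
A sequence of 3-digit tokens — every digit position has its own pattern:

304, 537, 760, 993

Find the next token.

For the first digit, +2 each step, mod 10: 3, 5, 7, 9 → 1.
Second digit: +3 each step, mod 10, so 0, 3, 6, 9 → 2.
For the third digit, +3 each step, mod 10: 4, 7, 0, 3 → 6.
Combining the parts gives 126.

126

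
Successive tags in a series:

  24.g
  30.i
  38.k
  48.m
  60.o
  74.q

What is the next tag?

90.s

First component: 24, 30, 38, 48, 60, 74 → 90 (differences are 6, 8, 10, … (increasing by 2 each time)).
Letter: g, i, k, m, o, q → s (letters move forward 2 places in the alphabet).
Combining the parts gives 90.s.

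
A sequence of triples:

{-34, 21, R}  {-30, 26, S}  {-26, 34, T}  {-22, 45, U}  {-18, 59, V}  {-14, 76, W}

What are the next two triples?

{-10, 96, X}, {-6, 119, Y}

First component: +4 each step; -34, -30, -26, -22, -18, -14 → -10 → -6.
For the second component, differences are 5, 8, 11, … (increasing by 3 each time): 21, 26, 34, 45, 59, 76 → 96 → 119.
Letter: letters move forward 1 place in the alphabet; R, S, T, U, V, W → X → Y.
So the next two triples are {-10, 96, X} and {-6, 119, Y}.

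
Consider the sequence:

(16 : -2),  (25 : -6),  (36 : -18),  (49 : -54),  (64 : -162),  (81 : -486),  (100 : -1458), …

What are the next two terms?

(121 : -4374), (144 : -13122)

First slot goes 16, 25, 36, 49, 64, 81, 100 → 121 → 144 (perfect squares: 4², 5², 6², …).
For the second slot, ×3 each step: -2, -6, -18, -54, -162, -486, -1458 → -4374 → -13122.
Putting the parts together: (121 : -4374) and then (144 : -13122).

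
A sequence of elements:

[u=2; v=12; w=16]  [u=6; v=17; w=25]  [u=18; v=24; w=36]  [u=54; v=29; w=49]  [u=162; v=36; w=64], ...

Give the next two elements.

[u=486; v=41; w=81], [u=1458; v=48; w=100]

U goes 2, 6, 18, 54, 162 → 486 → 1458 (×3 each step).
For the v, alternating steps +5, +7, +5, +7, …: 12, 17, 24, 29, 36 → 41 → 48.
W: perfect squares: 4², 5², 6², …, so 16, 25, 36, 49, 64 → 81 → 100.
Putting the parts together: [u=486; v=41; w=81] and then [u=1458; v=48; w=100].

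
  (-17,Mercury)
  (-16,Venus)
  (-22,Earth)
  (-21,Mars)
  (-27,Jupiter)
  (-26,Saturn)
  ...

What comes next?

First entry: -17, -16, -22, -21, -27, -26 → -32 (alternating steps +1, −6, +1, −6, …).
Planet: Mercury, Venus, Earth, Mars, Jupiter, Saturn → Uranus (runs through the planets Mercury→Neptune).
Combining the parts gives (-32,Uranus).

(-32,Uranus)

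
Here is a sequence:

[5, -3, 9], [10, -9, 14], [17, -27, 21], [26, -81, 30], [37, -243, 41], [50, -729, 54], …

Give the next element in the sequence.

First coordinate: differences are 5, 7, 9, … (increasing by 2 each time); 5, 10, 17, 26, 37, 50 → 65.
Second coordinate: ×3 each step; -3, -9, -27, -81, -243, -729 → -2187.
Third coordinate: always 4 more than the first coordinate; 9, 14, 21, 30, 41, 54 → 69.
Putting it together: [65, -2187, 69].

[65, -2187, 69]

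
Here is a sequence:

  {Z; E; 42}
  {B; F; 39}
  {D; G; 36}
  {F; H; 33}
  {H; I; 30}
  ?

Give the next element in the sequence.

First letter: Z, B, D, F, H → J (letters move forward 2 places in the alphabet, wrapping Z→A).
Second letter: letters move forward 1 place in the alphabet; E, F, G, H, I → J.
For the third part, −3 each step: 42, 39, 36, 33, 30 → 27.
Putting it together: {J; J; 27}.

{J; J; 27}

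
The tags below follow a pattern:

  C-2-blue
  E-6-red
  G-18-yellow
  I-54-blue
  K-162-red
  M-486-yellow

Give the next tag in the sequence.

Letter: letters move forward 2 places in the alphabet; C, E, G, I, K, M → O.
For the second component, ×3 each step: 2, 6, 18, 54, 162, 486 → 1458.
Colour: repeats blue → red → yellow, so blue, red, yellow, blue, red, yellow → blue.
Combining the parts gives O-1458-blue.

O-1458-blue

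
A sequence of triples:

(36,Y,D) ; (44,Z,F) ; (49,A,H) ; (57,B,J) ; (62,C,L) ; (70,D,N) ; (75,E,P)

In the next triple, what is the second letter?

R

Second letter goes D, F, H, J, L, N, P → R (letters move forward 2 places in the alphabet).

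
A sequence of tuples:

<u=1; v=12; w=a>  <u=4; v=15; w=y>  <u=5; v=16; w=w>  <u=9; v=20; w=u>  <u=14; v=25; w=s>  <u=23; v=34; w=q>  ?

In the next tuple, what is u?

37

U goes 1, 4, 5, 9, 14, 23 → 37 (each term is the sum of the two before it).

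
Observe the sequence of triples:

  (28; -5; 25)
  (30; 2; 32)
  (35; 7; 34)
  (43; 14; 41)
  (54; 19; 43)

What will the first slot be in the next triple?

68

First slot: differences are 2, 5, 8, … (increasing by 3 each time); 28, 30, 35, 43, 54 → 68.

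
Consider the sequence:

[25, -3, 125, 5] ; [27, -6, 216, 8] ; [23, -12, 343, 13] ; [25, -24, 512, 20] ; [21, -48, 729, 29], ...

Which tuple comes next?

First component: alternating steps +2, −4, +2, −4, …; 25, 27, 23, 25, 21 → 23.
For the second component, ×2 each step: -3, -6, -12, -24, -48 → -96.
For the third component, perfect cubes: 5³, 6³, 7³, …: 125, 216, 343, 512, 729 → 1000.
Fourth component: 5, 8, 13, 20, 29 → 40 (differences are 3, 5, 7, … (increasing by 2 each time)).
Putting it together: [23, -96, 1000, 40].

[23, -96, 1000, 40]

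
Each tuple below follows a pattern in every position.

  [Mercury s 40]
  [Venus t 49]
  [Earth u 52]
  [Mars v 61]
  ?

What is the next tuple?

Planet: Mercury, Venus, Earth, Mars → Jupiter (runs through the planets Mercury→Neptune).
Letter: letters move forward 1 place in the alphabet, so s, t, u, v → w.
Third entry goes 40, 49, 52, 61 → 64 (alternating steps +9, +3, +9, +3, …).
So the next tuple is [Jupiter w 64].

[Jupiter w 64]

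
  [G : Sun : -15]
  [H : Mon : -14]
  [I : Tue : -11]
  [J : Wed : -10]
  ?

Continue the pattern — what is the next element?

Letter: letters move forward 1 place in the alphabet; G, H, I, J → K.
For the day, runs through the weekdays Mon→Sun: Sun, Mon, Tue, Wed → Thu.
Third component: alternating steps +1, +3, +1, +3, …, so -15, -14, -11, -10 → -7.
Putting it together: [K : Thu : -7].

[K : Thu : -7]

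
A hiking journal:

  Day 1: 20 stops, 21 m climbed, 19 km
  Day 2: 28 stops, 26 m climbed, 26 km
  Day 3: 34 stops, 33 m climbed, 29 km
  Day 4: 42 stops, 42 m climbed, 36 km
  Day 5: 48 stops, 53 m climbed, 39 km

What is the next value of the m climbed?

66

M climbed goes 21, 26, 33, 42, 53 → 66 (differences are 5, 7, 9, … (increasing by 2 each time)).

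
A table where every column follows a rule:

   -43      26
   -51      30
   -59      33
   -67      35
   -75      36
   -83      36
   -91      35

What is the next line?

For the first component, −8 each step: -43, -51, -59, -67, -75, -83, -91 → -99.
Second component — differences are 4, 3, 2, … (decreasing by 1 each time): 26, 30, 33, 35, 36, 36, 35 → 33.
So the next line is -99  33.

-99  33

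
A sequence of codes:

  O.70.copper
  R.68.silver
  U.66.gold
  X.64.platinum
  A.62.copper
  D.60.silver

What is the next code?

Letter: letters move forward 3 places in the alphabet, wrapping Z→A; O, R, U, X, A, D → G.
Second component: 70, 68, 66, 64, 62, 60 → 58 (−2 each step).
Metal — repeats copper → silver → gold → platinum: copper, silver, gold, platinum, copper, silver → gold.
So the next code is G.58.gold.

G.58.gold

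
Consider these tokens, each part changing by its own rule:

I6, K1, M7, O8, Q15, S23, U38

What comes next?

W61

Letter — letters move forward 2 places in the alphabet: I, K, M, O, Q, S, U → W.
For the second component, each term is the sum of the two before it: 6, 1, 7, 8, 15, 23, 38 → 61.
Putting it together: W61.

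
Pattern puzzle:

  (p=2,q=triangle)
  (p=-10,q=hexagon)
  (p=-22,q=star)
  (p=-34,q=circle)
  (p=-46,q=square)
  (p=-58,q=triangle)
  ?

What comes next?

(p=-70,q=hexagon)

P — −12 each step: 2, -10, -22, -34, -46, -58 → -70.
Q: repeats triangle → hexagon → star → circle → square, so triangle, hexagon, star, circle, square, triangle → hexagon.
Putting it together: (p=-70,q=hexagon).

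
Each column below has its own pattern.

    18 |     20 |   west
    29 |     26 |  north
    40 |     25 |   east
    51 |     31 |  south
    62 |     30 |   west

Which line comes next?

73  36  north

First component goes 18, 29, 40, 51, 62 → 73 (+11 each step).
Second component: alternating steps +6, −1, +6, −1, …; 20, 26, 25, 31, 30 → 36.
Direction: repeats west → north → east → south; west, north, east, south, west → north.
Combining the parts gives 73  36  north.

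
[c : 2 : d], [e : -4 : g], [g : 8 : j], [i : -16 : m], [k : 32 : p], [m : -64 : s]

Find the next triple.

For the first letter, letters move forward 2 places in the alphabet: c, e, g, i, k, m → o.
Second entry: ×(-2) each step; 2, -4, 8, -16, 32, -64 → 128.
Second letter: d, g, j, m, p, s → v (letters move forward 3 places in the alphabet).
Putting it together: [o : 128 : v].

[o : 128 : v]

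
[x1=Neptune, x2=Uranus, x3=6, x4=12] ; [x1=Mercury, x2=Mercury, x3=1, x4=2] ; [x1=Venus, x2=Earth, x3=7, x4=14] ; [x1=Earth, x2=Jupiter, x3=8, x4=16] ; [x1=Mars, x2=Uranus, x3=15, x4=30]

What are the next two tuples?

[x1=Jupiter, x2=Mercury, x3=23, x4=46], [x1=Saturn, x2=Earth, x3=38, x4=76]

X1: runs through the planets Mercury→Neptune, so Neptune, Mercury, Venus, Earth, Mars → Jupiter → Saturn.
X2: Uranus, Mercury, Earth, Jupiter, Uranus → Mercury → Earth (repeats Uranus → Mercury → Earth → Jupiter).
X3: each term is the sum of the two before it, so 6, 1, 7, 8, 15 → 23 → 38.
X4: always 2 × the x3; 12, 2, 14, 16, 30 → 46 → 76.
So the next two tuples are [x1=Jupiter, x2=Mercury, x3=23, x4=46] and [x1=Saturn, x2=Earth, x3=38, x4=76].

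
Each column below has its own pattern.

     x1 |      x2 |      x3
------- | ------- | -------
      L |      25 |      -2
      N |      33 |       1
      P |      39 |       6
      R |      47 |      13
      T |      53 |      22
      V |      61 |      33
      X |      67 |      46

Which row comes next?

Column x1: letters move forward 2 places in the alphabet, so L, N, P, R, T, V, X → Z.
Column x2 — alternating steps +8, +6, +8, +6, …: 25, 33, 39, 47, 53, 61, 67 → 75.
Column x3 — differences are 3, 5, 7, … (increasing by 2 each time): -2, 1, 6, 13, 22, 33, 46 → 61.
So the next row is Z  75  61.

Z  75  61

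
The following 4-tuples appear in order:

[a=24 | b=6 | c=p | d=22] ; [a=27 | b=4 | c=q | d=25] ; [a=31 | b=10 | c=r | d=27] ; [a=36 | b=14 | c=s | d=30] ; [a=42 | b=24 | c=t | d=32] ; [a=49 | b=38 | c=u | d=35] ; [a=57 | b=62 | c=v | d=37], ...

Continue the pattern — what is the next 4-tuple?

A — differences are 3, 4, 5, … (increasing by 1 each time): 24, 27, 31, 36, 42, 49, 57 → 66.
For the b, each term is the sum of the two before it: 6, 4, 10, 14, 24, 38, 62 → 100.
C: letters move forward 1 place in the alphabet; p, q, r, s, t, u, v → w.
For the d, alternating steps +3, +2, +3, +2, …: 22, 25, 27, 30, 32, 35, 37 → 40.
Putting it together: [a=66 | b=100 | c=w | d=40].

[a=66 | b=100 | c=w | d=40]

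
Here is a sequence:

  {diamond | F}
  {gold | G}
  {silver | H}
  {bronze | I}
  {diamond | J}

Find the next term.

{gold | K}

Rank: repeats diamond → gold → silver → bronze; diamond, gold, silver, bronze, diamond → gold.
For the letter, letters move forward 1 place in the alphabet: F, G, H, I, J → K.
Putting it together: {gold | K}.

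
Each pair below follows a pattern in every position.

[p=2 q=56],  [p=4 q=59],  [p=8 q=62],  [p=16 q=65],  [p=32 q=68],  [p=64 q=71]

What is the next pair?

P: 2, 4, 8, 16, 32, 64 → 128 (×2 each step).
Q: 56, 59, 62, 65, 68, 71 → 74 (+3 each step).
So the next pair is [p=128 q=74].

[p=128 q=74]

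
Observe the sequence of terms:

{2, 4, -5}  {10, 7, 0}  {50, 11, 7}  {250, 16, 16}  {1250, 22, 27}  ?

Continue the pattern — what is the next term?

First entry goes 2, 10, 50, 250, 1250 → 6250 (×5 each step).
For the second entry, differences are 3, 4, 5, … (increasing by 1 each time): 4, 7, 11, 16, 22 → 29.
For the third entry, differences are 5, 7, 9, … (increasing by 2 each time): -5, 0, 7, 16, 27 → 40.
Combining the parts gives {6250, 29, 40}.

{6250, 29, 40}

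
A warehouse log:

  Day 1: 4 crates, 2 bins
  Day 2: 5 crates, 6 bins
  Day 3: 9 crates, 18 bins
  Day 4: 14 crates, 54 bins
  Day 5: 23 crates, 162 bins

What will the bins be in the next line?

486

For the crates, each term is the sum of the two before it: 4, 5, 9, 14, 23 → 37.
Bins goes 2, 6, 18, 54, 162 → 486 (×3 each step).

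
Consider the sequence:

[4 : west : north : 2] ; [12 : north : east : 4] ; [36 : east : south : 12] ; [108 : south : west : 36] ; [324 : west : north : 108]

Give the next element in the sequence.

First value — ×3 each step: 4, 12, 36, 108, 324 → 972.
First direction: repeats west → north → east → south; west, north, east, south, west → north.
For the second direction, repeats north → east → south → west: north, east, south, west, north → east.
Fourth value goes 2, 4, 12, 36, 108 → 324 (always the previous value of the first value).
Putting it together: [972 : north : east : 324].

[972 : north : east : 324]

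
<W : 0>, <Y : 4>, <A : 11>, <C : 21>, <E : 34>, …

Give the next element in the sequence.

Letter — letters move forward 2 places in the alphabet, wrapping Z→A: W, Y, A, C, E → G.
Second entry: 0, 4, 11, 21, 34 → 50 (differences are 4, 7, 10, … (increasing by 3 each time)).
Combining the parts gives <G : 50>.

<G : 50>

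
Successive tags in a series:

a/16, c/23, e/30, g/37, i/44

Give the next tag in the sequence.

Letter: letters move forward 2 places in the alphabet; a, c, e, g, i → k.
Second component: +7 each step; 16, 23, 30, 37, 44 → 51.
So the next tag is k/51.

k/51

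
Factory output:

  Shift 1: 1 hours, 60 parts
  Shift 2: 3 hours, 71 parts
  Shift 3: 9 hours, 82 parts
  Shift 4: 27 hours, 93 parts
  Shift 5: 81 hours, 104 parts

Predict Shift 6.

Hours: 1, 3, 9, 27, 81 → 243 (×3 each step).
Parts: +11 each step, so 60, 71, 82, 93, 104 → 115.
Putting it together: 243 hours, 115 parts.

243 hours, 115 parts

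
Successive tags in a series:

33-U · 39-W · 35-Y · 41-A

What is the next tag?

First component: alternating steps +6, −4, +6, −4, …; 33, 39, 35, 41 → 37.
Letter goes U, W, Y, A → C (letters move forward 2 places in the alphabet, wrapping Z→A).
Combining the parts gives 37-C.

37-C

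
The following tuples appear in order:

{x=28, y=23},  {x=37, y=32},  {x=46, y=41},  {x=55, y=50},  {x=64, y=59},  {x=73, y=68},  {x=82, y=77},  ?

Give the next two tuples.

{x=91, y=86}, {x=100, y=95}

X: 28, 37, 46, 55, 64, 73, 82 → 91 → 100 (+9 each step).
For the y, always 5 less than the x: 23, 32, 41, 50, 59, 68, 77 → 86 → 95.
So the next two tuples are {x=91, y=86} and {x=100, y=95}.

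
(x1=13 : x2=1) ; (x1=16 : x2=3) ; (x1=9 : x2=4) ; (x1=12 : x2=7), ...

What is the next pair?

(x1=5 : x2=11)

X1 — alternating steps +3, −7, +3, −7, …: 13, 16, 9, 12 → 5.
X2 — each term is the sum of the two before it: 1, 3, 4, 7 → 11.
Putting it together: (x1=5 : x2=11).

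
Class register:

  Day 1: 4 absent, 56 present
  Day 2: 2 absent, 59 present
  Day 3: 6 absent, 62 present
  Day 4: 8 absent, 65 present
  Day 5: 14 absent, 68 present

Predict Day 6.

22 absent, 71 present

For the absent, each term is the sum of the two before it: 4, 2, 6, 8, 14 → 22.
For the present, +3 each step: 56, 59, 62, 65, 68 → 71.
Putting it together: 22 absent, 71 present.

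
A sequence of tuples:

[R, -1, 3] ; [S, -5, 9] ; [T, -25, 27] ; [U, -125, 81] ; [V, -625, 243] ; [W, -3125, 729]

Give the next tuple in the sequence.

Letter: letters move forward 1 place in the alphabet, so R, S, T, U, V, W → X.
Second entry — ×5 each step: -1, -5, -25, -125, -625, -3125 → -15625.
Third entry goes 3, 9, 27, 81, 243, 729 → 2187 (×3 each step).
Combining the parts gives [X, -15625, 2187].

[X, -15625, 2187]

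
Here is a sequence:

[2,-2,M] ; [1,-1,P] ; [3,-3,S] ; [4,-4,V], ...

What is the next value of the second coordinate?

-7

First coordinate: each term is the sum of the two before it; 2, 1, 3, 4 → 7.
Second coordinate: -2, -1, -3, -4 → -7 (always the negative of the first coordinate).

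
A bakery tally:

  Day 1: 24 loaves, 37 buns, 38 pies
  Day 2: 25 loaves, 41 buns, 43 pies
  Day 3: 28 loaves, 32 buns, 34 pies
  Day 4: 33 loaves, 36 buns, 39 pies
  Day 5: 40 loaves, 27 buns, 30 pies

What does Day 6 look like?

49 loaves, 31 buns, 35 pies

For the loaves, differences are 1, 3, 5, … (increasing by 2 each time): 24, 25, 28, 33, 40 → 49.
For the buns, alternating steps +4, −9, +4, −9, …: 37, 41, 32, 36, 27 → 31.
Pies: alternating steps +5, −9, +5, −9, …, so 38, 43, 34, 39, 30 → 35.
Combining the parts gives 49 loaves, 31 buns, 35 pies.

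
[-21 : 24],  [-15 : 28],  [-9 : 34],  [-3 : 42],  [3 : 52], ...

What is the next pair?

First entry: +6 each step; -21, -15, -9, -3, 3 → 9.
For the second entry, differences are 4, 6, 8, … (increasing by 2 each time): 24, 28, 34, 42, 52 → 64.
Combining the parts gives [9 : 64].

[9 : 64]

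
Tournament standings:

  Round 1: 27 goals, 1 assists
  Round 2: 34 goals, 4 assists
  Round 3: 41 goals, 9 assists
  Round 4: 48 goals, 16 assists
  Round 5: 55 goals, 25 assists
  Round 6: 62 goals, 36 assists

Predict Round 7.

69 goals, 49 assists

Goals goes 27, 34, 41, 48, 55, 62 → 69 (+7 each step).
Assists: perfect squares: 1², 2², 3², …; 1, 4, 9, 16, 25, 36 → 49.
Combining the parts gives 69 goals, 49 assists.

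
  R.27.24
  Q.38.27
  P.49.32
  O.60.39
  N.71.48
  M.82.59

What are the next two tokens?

Letter: letters move back 1 place in the alphabet, so R, Q, P, O, N, M → L → K.
Second component: +11 each step; 27, 38, 49, 60, 71, 82 → 93 → 104.
Third component goes 24, 27, 32, 39, 48, 59 → 72 → 87 (differences are 3, 5, 7, … (increasing by 2 each time)).
Putting the parts together: L.93.72 and then K.104.87.

L.93.72 then K.104.87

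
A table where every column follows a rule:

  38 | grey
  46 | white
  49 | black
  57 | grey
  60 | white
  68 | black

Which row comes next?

First component: 38, 46, 49, 57, 60, 68 → 71 (alternating steps +8, +3, +8, +3, …).
Shade: repeats grey → white → black; grey, white, black, grey, white, black → grey.
Putting it together: 71  grey.

71  grey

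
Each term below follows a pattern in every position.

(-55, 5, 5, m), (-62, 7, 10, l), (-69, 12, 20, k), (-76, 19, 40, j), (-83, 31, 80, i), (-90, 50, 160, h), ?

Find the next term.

For the first part, −7 each step: -55, -62, -69, -76, -83, -90 → -97.
Second part goes 5, 7, 12, 19, 31, 50 → 81 (each term is the sum of the two before it).
For the third part, ×2 each step: 5, 10, 20, 40, 80, 160 → 320.
Letter goes m, l, k, j, i, h → g (letters move back 1 place in the alphabet).
Combining the parts gives (-97, 81, 320, g).

(-97, 81, 320, g)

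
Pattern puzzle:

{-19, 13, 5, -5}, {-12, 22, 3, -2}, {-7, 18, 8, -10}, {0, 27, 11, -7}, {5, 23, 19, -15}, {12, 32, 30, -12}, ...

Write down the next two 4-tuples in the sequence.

{17, 28, 49, -20}, {24, 37, 79, -17}

First entry: alternating steps +7, +5, +7, +5, …, so -19, -12, -7, 0, 5, 12 → 17 → 24.
For the second entry, alternating steps +9, −4, +9, −4, …: 13, 22, 18, 27, 23, 32 → 28 → 37.
Third entry: 5, 3, 8, 11, 19, 30 → 49 → 79 (each term is the sum of the two before it).
Fourth entry: -5, -2, -10, -7, -15, -12 → -20 → -17 (alternating steps +3, −8, +3, −8, …).
Putting the parts together: {17, 28, 49, -20} and then {24, 37, 79, -17}.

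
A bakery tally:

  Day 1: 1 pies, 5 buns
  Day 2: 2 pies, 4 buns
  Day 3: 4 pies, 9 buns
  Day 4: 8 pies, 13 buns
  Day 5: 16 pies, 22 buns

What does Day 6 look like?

For the pies, ×2 each step: 1, 2, 4, 8, 16 → 32.
For the buns, each term is the sum of the two before it: 5, 4, 9, 13, 22 → 35.
Combining the parts gives 32 pies, 35 buns.

32 pies, 35 buns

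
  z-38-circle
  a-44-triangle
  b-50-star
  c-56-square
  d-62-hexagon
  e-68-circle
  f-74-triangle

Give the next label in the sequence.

g-80-star

For the letter, letters move forward 1 place in the alphabet, wrapping Z→A: z, a, b, c, d, e, f → g.
Second component: +6 each step, so 38, 44, 50, 56, 62, 68, 74 → 80.
Shape: repeats circle → triangle → star → square → hexagon, so circle, triangle, star, square, hexagon, circle, triangle → star.
Combining the parts gives g-80-star.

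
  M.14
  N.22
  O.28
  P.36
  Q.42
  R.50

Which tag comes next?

S.56

Letter: letters move forward 1 place in the alphabet; M, N, O, P, Q, R → S.
Second component — alternating steps +8, +6, +8, +6, …: 14, 22, 28, 36, 42, 50 → 56.
Putting it together: S.56.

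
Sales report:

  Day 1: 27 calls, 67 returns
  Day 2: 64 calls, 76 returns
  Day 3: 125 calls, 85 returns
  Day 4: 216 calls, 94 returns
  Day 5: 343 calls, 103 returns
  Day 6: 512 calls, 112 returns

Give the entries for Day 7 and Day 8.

729 calls, 121 returns; 1000 calls, 130 returns

Calls: 27, 64, 125, 216, 343, 512 → 729 → 1000 (perfect cubes: 3³, 4³, 5³, …).
Returns: 67, 76, 85, 94, 103, 112 → 121 → 130 (+9 each step).
So the next two rows are 729 calls, 121 returns and 1000 calls, 130 returns.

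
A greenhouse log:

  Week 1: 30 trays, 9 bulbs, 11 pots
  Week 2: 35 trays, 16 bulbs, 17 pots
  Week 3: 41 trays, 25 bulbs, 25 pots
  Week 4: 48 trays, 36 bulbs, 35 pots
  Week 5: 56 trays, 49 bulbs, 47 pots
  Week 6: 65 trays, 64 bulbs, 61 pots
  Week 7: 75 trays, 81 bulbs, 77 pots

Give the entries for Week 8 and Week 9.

86 trays, 100 bulbs, 95 pots; 98 trays, 121 bulbs, 115 pots

Trays — differences are 5, 6, 7, … (increasing by 1 each time): 30, 35, 41, 48, 56, 65, 75 → 86 → 98.
Bulbs goes 9, 16, 25, 36, 49, 64, 81 → 100 → 121 (perfect squares: 3², 4², 5², …).
Pots goes 11, 17, 25, 35, 47, 61, 77 → 95 → 115 (differences are 6, 8, 10, … (increasing by 2 each time)).
Putting the parts together: 86 trays, 100 bulbs, 95 pots and then 98 trays, 121 bulbs, 115 pots.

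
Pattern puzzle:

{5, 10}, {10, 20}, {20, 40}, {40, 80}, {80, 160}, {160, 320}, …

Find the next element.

{320, 640}

First component goes 5, 10, 20, 40, 80, 160 → 320 (×2 each step).
Second component: 10, 20, 40, 80, 160, 320 → 640 (always 2 × the first component).
Combining the parts gives {320, 640}.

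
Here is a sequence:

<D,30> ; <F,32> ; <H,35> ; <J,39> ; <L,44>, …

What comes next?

Letter goes D, F, H, J, L → N (letters move forward 2 places in the alphabet).
Second slot: 30, 32, 35, 39, 44 → 50 (differences are 2, 3, 4, … (increasing by 1 each time)).
So the next pair is <N,50>.

<N,50>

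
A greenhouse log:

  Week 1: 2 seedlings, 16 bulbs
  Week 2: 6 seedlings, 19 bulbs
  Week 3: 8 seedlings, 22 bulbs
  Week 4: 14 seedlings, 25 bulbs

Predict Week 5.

22 seedlings, 28 bulbs

Seedlings — each term is the sum of the two before it: 2, 6, 8, 14 → 22.
Bulbs: 16, 19, 22, 25 → 28 (+3 each step).
Combining the parts gives 22 seedlings, 28 bulbs.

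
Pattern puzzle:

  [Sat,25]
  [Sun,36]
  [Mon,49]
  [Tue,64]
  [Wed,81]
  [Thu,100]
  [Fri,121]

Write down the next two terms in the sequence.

Day: Sat, Sun, Mon, Tue, Wed, Thu, Fri → Sat → Sun (runs through the weekdays Mon→Sun).
Second slot: perfect squares: 5², 6², 7², …; 25, 36, 49, 64, 81, 100, 121 → 144 → 169.
Putting the parts together: [Sat,144] and then [Sun,169].

[Sat,144], [Sun,169]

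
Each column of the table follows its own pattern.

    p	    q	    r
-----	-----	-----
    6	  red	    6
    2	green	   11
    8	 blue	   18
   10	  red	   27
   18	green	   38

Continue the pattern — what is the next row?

For the column p, each term is the sum of the two before it: 6, 2, 8, 10, 18 → 28.
For the column q, repeats red → green → blue: red, green, blue, red, green → blue.
Column r — differences are 5, 7, 9, … (increasing by 2 each time): 6, 11, 18, 27, 38 → 51.
Putting it together: 28  blue  51.

28  blue  51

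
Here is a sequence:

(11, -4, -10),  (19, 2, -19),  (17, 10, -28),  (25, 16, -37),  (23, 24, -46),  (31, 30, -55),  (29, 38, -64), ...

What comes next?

For the first part, alternating steps +8, −2, +8, −2, …: 11, 19, 17, 25, 23, 31, 29 → 37.
For the second part, alternating steps +6, +8, +6, +8, …: -4, 2, 10, 16, 24, 30, 38 → 44.
For the third part, −9 each step: -10, -19, -28, -37, -46, -55, -64 → -73.
So the next tuple is (37, 44, -73).

(37, 44, -73)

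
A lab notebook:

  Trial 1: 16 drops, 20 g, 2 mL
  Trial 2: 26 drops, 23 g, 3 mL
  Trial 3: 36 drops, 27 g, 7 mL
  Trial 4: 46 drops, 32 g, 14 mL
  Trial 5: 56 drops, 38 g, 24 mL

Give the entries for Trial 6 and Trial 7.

Drops: +10 each step, so 16, 26, 36, 46, 56 → 66 → 76.
G — differences are 3, 4, 5, … (increasing by 1 each time): 20, 23, 27, 32, 38 → 45 → 53.
ML goes 2, 3, 7, 14, 24 → 37 → 53 (differences are 1, 4, 7, … (increasing by 3 each time)).
Putting the parts together: 66 drops, 45 g, 37 mL and then 76 drops, 53 g, 53 mL.

66 drops, 45 g, 37 mL; 76 drops, 53 g, 53 mL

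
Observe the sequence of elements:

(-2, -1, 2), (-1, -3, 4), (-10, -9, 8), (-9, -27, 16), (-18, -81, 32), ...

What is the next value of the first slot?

For the first slot, alternating steps +1, −9, +1, −9, …: -2, -1, -10, -9, -18 → -17.

-17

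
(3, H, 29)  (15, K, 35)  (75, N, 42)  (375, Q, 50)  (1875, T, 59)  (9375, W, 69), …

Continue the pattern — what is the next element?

(46875, Z, 80)

First slot: ×5 each step, so 3, 15, 75, 375, 1875, 9375 → 46875.
For the letter, letters move forward 3 places in the alphabet: H, K, N, Q, T, W → Z.
For the third slot, differences are 6, 7, 8, … (increasing by 1 each time): 29, 35, 42, 50, 59, 69 → 80.
So the next element is (46875, Z, 80).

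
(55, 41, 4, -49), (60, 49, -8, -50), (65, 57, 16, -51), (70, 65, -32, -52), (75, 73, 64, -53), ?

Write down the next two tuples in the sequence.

(80, 81, -128, -54), (85, 89, 256, -55)

First coordinate — +5 each step: 55, 60, 65, 70, 75 → 80 → 85.
For the second coordinate, +8 each step: 41, 49, 57, 65, 73 → 81 → 89.
Third coordinate: 4, -8, 16, -32, 64 → -128 → 256 (×(-2) each step).
Fourth coordinate: −1 each step; -49, -50, -51, -52, -53 → -54 → -55.
So the next two tuples are (80, 81, -128, -54) and (85, 89, 256, -55).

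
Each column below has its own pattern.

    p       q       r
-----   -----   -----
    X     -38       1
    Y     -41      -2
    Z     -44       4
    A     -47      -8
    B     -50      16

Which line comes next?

Column p goes X, Y, Z, A, B → C (letters move forward 1 place in the alphabet, wrapping Z→A).
For the column q, −3 each step: -38, -41, -44, -47, -50 → -53.
For the column r, ×(-2) each step: 1, -2, 4, -8, 16 → -32.
So the next line is C  -53  -32.

C  -53  -32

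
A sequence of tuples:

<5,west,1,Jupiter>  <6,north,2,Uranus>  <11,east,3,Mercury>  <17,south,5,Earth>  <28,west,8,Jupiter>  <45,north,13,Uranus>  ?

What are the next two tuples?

First value — each term is the sum of the two before it: 5, 6, 11, 17, 28, 45 → 73 → 118.
Direction: west, north, east, south, west, north → east → south (repeats west → north → east → south).
Third value — each term is the sum of the two before it: 1, 2, 3, 5, 8, 13 → 21 → 34.
Planet: Jupiter, Uranus, Mercury, Earth, Jupiter, Uranus → Mercury → Earth (repeats Jupiter → Uranus → Mercury → Earth).
Putting the parts together: <73,east,21,Mercury> and then <118,south,34,Earth>.

<73,east,21,Mercury>, <118,south,34,Earth>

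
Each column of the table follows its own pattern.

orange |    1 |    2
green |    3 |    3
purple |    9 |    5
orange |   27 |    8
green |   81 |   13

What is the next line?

purple  243  21

Colour: repeats orange → green → purple, so orange, green, purple, orange, green → purple.
For the second component, ×3 each step: 1, 3, 9, 27, 81 → 243.
Third component — each term is the sum of the two before it: 2, 3, 5, 8, 13 → 21.
Combining the parts gives purple  243  21.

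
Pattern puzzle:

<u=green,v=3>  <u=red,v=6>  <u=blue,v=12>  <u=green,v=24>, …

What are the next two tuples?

U: green, red, blue, green → red → blue (repeats green → red → blue).
V goes 3, 6, 12, 24 → 48 → 96 (×2 each step).
So the next two tuples are <u=red,v=48> and <u=blue,v=96>.

<u=red,v=48>, <u=blue,v=96>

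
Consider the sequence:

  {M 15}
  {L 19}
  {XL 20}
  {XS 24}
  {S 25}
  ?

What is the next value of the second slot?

Second slot — alternating steps +4, +1, +4, +1, …: 15, 19, 20, 24, 25 → 29.

29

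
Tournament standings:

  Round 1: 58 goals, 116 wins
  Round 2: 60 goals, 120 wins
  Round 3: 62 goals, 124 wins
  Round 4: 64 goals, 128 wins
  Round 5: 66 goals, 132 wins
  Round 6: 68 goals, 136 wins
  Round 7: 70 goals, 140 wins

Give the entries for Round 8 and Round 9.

72 goals, 144 wins; 74 goals, 148 wins

Goals: +2 each step, so 58, 60, 62, 64, 66, 68, 70 → 72 → 74.
Wins: 116, 120, 124, 128, 132, 136, 140 → 144 → 148 (always 2 × the goals).
Putting the parts together: 72 goals, 144 wins and then 74 goals, 148 wins.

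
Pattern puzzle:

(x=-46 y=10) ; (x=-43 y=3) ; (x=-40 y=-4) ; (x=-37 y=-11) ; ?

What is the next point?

(x=-34 y=-18)

For the x, +3 each step: -46, -43, -40, -37 → -34.
Y: −7 each step, so 10, 3, -4, -11 → -18.
Putting it together: (x=-34 y=-18).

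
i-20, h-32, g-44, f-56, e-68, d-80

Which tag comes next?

c-92

Letter goes i, h, g, f, e, d → c (letters move back 1 place in the alphabet).
Second component goes 20, 32, 44, 56, 68, 80 → 92 (+12 each step).
Combining the parts gives c-92.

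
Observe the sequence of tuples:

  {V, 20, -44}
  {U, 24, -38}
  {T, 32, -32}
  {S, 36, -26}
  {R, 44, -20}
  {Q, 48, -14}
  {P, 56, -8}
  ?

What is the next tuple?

{O, 60, -2}

Letter: V, U, T, S, R, Q, P → O (letters move back 1 place in the alphabet).
Second coordinate goes 20, 24, 32, 36, 44, 48, 56 → 60 (alternating steps +4, +8, +4, +8, …).
Third coordinate: -44, -38, -32, -26, -20, -14, -8 → -2 (+6 each step).
So the next tuple is {O, 60, -2}.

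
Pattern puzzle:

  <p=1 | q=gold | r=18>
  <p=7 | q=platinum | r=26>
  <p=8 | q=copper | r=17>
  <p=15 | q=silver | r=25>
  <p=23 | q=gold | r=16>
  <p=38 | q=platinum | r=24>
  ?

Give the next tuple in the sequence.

P goes 1, 7, 8, 15, 23, 38 → 61 (each term is the sum of the two before it).
Q — repeats gold → platinum → copper → silver: gold, platinum, copper, silver, gold, platinum → copper.
R: alternating steps +8, −9, +8, −9, …, so 18, 26, 17, 25, 16, 24 → 15.
Putting it together: <p=61 | q=copper | r=15>.

<p=61 | q=copper | r=15>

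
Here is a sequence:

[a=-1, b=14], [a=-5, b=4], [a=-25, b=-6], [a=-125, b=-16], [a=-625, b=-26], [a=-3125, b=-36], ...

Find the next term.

[a=-15625, b=-46]

For the a, ×5 each step: -1, -5, -25, -125, -625, -3125 → -15625.
For the b, −10 each step: 14, 4, -6, -16, -26, -36 → -46.
So the next term is [a=-15625, b=-46].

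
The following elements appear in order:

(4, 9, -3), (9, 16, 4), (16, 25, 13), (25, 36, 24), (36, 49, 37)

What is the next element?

First component goes 4, 9, 16, 25, 36 → 49 (perfect squares: 2², 3², 4², …).
Second component: perfect squares: 3², 4², 5², …, so 9, 16, 25, 36, 49 → 64.
Third component goes -3, 4, 13, 24, 37 → 52 (always 12 less than the second component).
Combining the parts gives (49, 64, 52).

(49, 64, 52)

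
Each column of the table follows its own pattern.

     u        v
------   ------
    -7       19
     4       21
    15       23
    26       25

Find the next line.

For the column u, +11 each step: -7, 4, 15, 26 → 37.
Column v goes 19, 21, 23, 25 → 27 (+2 each step).
Combining the parts gives 37  27.

37  27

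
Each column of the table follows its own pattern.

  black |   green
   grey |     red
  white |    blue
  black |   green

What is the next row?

grey  red

For the shade, repeats black → grey → white: black, grey, white, black → grey.
Colour: repeats green → red → blue, so green, red, blue, green → red.
Putting it together: grey  red.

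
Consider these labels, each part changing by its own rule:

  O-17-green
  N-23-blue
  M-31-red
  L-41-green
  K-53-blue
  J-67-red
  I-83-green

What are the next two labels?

Letter: O, N, M, L, K, J, I → H → G (letters move back 1 place in the alphabet).
Second component: 17, 23, 31, 41, 53, 67, 83 → 101 → 121 (differences are 6, 8, 10, … (increasing by 2 each time)).
Colour goes green, blue, red, green, blue, red, green → blue → red (repeats green → blue → red).
Putting the parts together: H-101-blue and then G-121-red.

H-101-blue then G-121-red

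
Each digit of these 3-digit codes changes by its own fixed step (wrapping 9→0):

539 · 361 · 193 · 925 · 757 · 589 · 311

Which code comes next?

143

First digit — −2 each step, mod 10: 5, 3, 1, 9, 7, 5, 3 → 1.
Second digit — +3 each step, mod 10: 3, 6, 9, 2, 5, 8, 1 → 4.
Third digit: +2 each step, mod 10; 9, 1, 3, 5, 7, 9, 1 → 3.
So the next code is 143.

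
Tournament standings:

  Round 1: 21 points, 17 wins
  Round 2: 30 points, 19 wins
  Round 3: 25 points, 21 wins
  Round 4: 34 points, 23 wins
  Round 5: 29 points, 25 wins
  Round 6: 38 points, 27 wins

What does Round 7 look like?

33 points, 29 wins

Points: alternating steps +9, −5, +9, −5, …; 21, 30, 25, 34, 29, 38 → 33.
Wins — +2 each step: 17, 19, 21, 23, 25, 27 → 29.
So the next row is 33 points, 29 wins.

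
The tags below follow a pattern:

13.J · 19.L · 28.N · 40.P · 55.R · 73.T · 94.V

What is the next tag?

118.X

First component goes 13, 19, 28, 40, 55, 73, 94 → 118 (differences are 6, 9, 12, … (increasing by 3 each time)).
Letter: J, L, N, P, R, T, V → X (letters move forward 2 places in the alphabet).
Putting it together: 118.X.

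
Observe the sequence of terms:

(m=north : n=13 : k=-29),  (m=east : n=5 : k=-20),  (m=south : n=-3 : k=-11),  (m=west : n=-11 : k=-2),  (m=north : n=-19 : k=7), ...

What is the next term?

(m=east : n=-27 : k=16)

M: repeats north → east → south → west; north, east, south, west, north → east.
N: −8 each step, so 13, 5, -3, -11, -19 → -27.
K — +9 each step: -29, -20, -11, -2, 7 → 16.
So the next term is (m=east : n=-27 : k=16).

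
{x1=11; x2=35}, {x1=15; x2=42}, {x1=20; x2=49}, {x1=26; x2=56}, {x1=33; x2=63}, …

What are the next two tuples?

X1: differences are 4, 5, 6, … (increasing by 1 each time), so 11, 15, 20, 26, 33 → 41 → 50.
X2: +7 each step; 35, 42, 49, 56, 63 → 70 → 77.
Putting the parts together: {x1=41; x2=70} and then {x1=50; x2=77}.

{x1=41; x2=70}, {x1=50; x2=77}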